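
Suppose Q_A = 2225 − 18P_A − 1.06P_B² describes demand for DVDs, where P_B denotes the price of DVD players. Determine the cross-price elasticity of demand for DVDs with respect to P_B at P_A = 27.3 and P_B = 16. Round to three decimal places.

-0.371

At P_A = 27.3 and P_B = 16: Q_A = 1462.24.
∂Q_A/∂P_B = -2.12P_B = -2.12(16) = -33.9200.
ε = (∂Q_A/∂P_B)(P_B/Q_A) = -33.9200 × (16/1462.24) ≈ -0.371.
ε < 0: complements.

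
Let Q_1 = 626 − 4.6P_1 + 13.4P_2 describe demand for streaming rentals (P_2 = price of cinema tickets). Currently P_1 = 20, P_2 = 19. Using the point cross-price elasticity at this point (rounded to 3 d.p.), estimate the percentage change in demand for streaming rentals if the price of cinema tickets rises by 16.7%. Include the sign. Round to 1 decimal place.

5.4%

At P_1 = 20, P_2 = 19: Q_1 = 788.6.
∂Q_1/∂P_2 = 13.4.
ε = (∂Q_1/∂P_2)(P_2/Q_1) = 13.4000 × 19/788.6 ≈ 0.323.
%ΔQ_1 ≈ ε × %ΔP_2 = 0.323 × (16.7%) = 5.4%.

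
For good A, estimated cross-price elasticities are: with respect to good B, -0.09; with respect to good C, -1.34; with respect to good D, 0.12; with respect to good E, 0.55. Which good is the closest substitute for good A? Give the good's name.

Substitutes have ε > 0. Among the positive values, 0.55 (good E) is largest.

good E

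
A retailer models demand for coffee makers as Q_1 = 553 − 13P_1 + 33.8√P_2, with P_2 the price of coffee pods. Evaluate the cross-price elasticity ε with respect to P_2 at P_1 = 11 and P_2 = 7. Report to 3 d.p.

0.090

At P_1 = 11 and P_2 = 7: Q_1 = 499.426.
∂Q_1/∂P_2 = 33.8/(2√P_2) = 33.8/(2√7) = 6.3876.
ε = (∂Q_1/∂P_2)(P_2/Q_1) = 6.3876 × (7/499.426) ≈ 0.090.
ε > 0: substitutes.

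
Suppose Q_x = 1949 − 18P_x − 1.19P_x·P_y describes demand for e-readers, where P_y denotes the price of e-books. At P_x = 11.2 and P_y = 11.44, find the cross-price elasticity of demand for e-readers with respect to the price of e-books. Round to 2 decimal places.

-0.10

At P_x = 11.2 and P_y = 11.44: Q_x = 1594.928.
∂Q_x/∂P_y = -1.19P_x = -1.19(11.2) = -13.3280.
ε = (∂Q_x/∂P_y)(P_y/Q_x) = -13.3280 × (11.44/1594.928) ≈ -0.10.
ε < 0: complements.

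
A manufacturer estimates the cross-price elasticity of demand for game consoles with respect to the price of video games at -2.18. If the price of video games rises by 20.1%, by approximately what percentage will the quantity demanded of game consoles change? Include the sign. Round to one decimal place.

-43.8%

%ΔQ ≈ ε × %ΔP of video games = -2.18 × (20.1%) = -43.8%.
Demand for game consoles falls by about 43.8%.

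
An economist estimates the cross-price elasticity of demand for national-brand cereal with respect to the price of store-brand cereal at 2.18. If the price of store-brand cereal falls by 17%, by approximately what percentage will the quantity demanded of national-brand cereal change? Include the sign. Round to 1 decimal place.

%ΔQ ≈ ε × %ΔP of store-brand cereal = 2.18 × (-17%) = -37.1%.

-37.1%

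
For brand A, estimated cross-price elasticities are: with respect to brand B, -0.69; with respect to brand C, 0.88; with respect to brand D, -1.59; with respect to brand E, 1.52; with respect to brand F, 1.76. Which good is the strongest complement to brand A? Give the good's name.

Complements have ε < 0. The most negative value is -1.59 (brand D).

brand D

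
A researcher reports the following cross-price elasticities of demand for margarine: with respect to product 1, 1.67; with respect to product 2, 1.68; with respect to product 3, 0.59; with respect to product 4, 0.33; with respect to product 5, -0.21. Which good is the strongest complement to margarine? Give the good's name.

product 5

Complements have ε < 0. The most negative value is -0.21 (product 5).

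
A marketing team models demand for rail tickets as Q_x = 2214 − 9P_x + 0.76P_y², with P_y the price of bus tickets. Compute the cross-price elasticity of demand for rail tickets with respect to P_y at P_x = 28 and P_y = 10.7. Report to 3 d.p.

At P_x = 28 and P_y = 10.7: Q_x = 2049.012.
∂Q_x/∂P_y = 1.52P_y = 1.52(10.7) = 16.2640.
ε = (∂Q_x/∂P_y)(P_y/Q_x) = 16.2640 × (10.7/2049.012) ≈ 0.085.

0.085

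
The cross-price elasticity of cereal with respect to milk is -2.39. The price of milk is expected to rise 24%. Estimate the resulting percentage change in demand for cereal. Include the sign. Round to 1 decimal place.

-57.4%

%ΔQ ≈ ε × %ΔP of milk = -2.39 × (24%) = -57.4%.
Demand for cereal falls by about 57.4%.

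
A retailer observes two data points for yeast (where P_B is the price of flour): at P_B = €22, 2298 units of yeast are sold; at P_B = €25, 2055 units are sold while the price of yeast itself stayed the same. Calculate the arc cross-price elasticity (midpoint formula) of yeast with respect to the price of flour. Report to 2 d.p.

ΔQ_A = 2055 − 2298 = -243; ΔP_B = 25 − 22 = 3.
Midpoints: Q̄_A = 2176.5, P̄_B = 23.50.
ε = (ΔQ_A/Q̄_A)/(ΔP_B/P̄_B) = (-243/2176.5)/(3/23.50) ≈ -0.87.
ε < 0: yeast and flour are complements.

-0.87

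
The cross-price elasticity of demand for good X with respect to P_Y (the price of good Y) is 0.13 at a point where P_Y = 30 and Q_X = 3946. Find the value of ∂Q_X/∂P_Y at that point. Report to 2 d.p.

ε = (∂Q_X/∂P_Y)·(P_Y/Q_X) ⇒ ∂Q_X/∂P_Y = ε·Q_X/P_Y = 0.13 × 3946/30 ≈ 17.10.

17.10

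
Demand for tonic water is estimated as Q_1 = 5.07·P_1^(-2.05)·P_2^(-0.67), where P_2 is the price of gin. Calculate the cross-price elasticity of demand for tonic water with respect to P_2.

-0.67

In a log-linear (constant-elasticity) demand function, the coefficient on the exponent of P_2 is the cross-price elasticity.
ε = -0.67. Negative, so tonic water and gin are complements.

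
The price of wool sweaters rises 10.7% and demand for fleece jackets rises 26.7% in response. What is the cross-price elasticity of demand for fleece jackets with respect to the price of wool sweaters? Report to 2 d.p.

ε = (%ΔQ of fleece jackets) / (%ΔP of wool sweaters) = (26.7%) / (10.7%) ≈ 2.50.

2.50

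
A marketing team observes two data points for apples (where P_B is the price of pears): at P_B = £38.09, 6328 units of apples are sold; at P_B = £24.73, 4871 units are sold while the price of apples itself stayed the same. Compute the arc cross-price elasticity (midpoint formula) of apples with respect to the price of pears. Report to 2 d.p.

0.61

ΔQ_A = 4871 − 6328 = -1457; ΔP_B = 24.73 − 38.09 = -13.36.
Midpoints: Q̄_A = 5599.5, P̄_B = 31.41.
ε = (ΔQ_A/Q̄_A)/(ΔP_B/P̄_B) = (-1457/5599.5)/(-13.36/31.41) ≈ 0.61.
ε > 0: apples and pears are substitutes.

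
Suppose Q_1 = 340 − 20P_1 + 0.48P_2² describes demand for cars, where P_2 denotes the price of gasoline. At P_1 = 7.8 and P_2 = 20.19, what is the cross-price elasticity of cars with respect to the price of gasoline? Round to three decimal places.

At P_1 = 7.8 and P_2 = 20.19: Q_1 = 379.665.
∂Q_1/∂P_2 = 0.96P_2 = 0.96(20.19) = 19.3824.
ε = (∂Q_1/∂P_2)(P_2/Q_1) = 19.3824 × (20.19/379.665) ≈ 1.031.

1.031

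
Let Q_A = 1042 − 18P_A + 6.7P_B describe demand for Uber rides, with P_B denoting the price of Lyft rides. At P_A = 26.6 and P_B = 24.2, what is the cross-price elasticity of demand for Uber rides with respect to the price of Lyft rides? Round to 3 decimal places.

At P_A = 26.6 and P_B = 24.2: Q_A = 725.34.
∂Q_A/∂P_B = 6.7.
ε = (∂Q_A/∂P_B)(P_B/Q_A) = 6.7 × (24.2/725.34) ≈ 0.224.

0.224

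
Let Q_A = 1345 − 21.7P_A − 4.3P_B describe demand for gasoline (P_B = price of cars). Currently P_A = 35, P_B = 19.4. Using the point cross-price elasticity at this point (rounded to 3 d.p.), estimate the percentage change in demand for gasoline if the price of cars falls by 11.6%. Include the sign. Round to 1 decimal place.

1.9%

At P_A = 35, P_B = 19.4: Q_A = 502.08.
∂Q_A/∂P_B = -4.3.
ε = (∂Q_A/∂P_B)(P_B/Q_A) = -4.3000 × 19.4/502.08 ≈ -0.166.
%ΔQ_A ≈ ε × %ΔP_B = -0.166 × (-11.6%) = 1.9%.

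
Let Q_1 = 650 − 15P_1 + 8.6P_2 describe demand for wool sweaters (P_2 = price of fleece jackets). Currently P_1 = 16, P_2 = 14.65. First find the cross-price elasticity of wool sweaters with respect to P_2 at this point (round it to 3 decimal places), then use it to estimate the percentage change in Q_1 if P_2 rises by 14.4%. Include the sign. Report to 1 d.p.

3.4%

At P_1 = 16, P_2 = 14.65: Q_1 = 535.99.
∂Q_1/∂P_2 = 8.6.
ε = (∂Q_1/∂P_2)(P_2/Q_1) = 8.6000 × 14.65/535.99 ≈ 0.235.
%ΔQ_1 ≈ ε × %ΔP_2 = 0.235 × (14.4%) = 3.4%.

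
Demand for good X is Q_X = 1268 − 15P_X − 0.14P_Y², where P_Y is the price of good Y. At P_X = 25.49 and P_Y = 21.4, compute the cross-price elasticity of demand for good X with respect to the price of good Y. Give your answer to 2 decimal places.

-0.16

At P_X = 25.49 and P_Y = 21.4: Q_X = 821.536.
∂Q_X/∂P_Y = -0.28P_Y = -0.28(21.4) = -5.9920.
ε = (∂Q_X/∂P_Y)(P_Y/Q_X) = -5.9920 × (21.4/821.536) ≈ -0.16.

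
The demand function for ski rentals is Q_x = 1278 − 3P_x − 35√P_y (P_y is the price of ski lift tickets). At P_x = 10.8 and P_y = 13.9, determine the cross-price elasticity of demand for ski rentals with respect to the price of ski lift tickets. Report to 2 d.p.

-0.06

At P_x = 10.8 and P_y = 13.9: Q_x = 1115.111.
∂Q_x/∂P_y = -35/(2√P_y) = -35/(2√13.9) = -4.6939.
ε = (∂Q_x/∂P_y)(P_y/Q_x) = -4.6939 × (13.9/1115.111) ≈ -0.06.
ε < 0: complements.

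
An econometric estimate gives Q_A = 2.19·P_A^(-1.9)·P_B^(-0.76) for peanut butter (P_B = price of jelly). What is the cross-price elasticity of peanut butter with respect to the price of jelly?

-0.76

In a log-linear (constant-elasticity) demand function, the coefficient on the exponent of P_B is the cross-price elasticity.
ε = -0.76. Negative, so peanut butter and jelly are complements.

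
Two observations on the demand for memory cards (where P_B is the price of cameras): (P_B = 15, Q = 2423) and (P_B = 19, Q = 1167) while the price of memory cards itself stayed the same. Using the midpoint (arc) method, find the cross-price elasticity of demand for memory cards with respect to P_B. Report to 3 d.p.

ΔQ_A = 1167 − 2423 = -1256; ΔP_B = 19 − 15 = 4.
Midpoints: Q̄_A = 1795.0, P̄_B = 17.00.
ε = (ΔQ_A/Q̄_A)/(ΔP_B/P̄_B) = (-1256/1795.0)/(4/17.00) ≈ -2.974.

-2.974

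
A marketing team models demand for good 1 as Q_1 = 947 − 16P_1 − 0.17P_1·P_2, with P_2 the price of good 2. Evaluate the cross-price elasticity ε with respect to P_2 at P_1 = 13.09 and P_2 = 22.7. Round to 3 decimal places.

-0.074

At P_1 = 13.09 and P_2 = 22.7: Q_1 = 687.046.
∂Q_1/∂P_2 = -0.17P_1 = -0.17(13.09) = -2.2253.
ε = (∂Q_1/∂P_2)(P_2/Q_1) = -2.2253 × (22.7/687.046) ≈ -0.074.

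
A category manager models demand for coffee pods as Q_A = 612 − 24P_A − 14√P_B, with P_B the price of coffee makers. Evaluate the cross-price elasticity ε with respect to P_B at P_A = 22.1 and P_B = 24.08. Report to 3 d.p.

At P_A = 22.1 and P_B = 24.08: Q_A = 12.900.
∂Q_A/∂P_B = -14/(2√P_B) = -14/(2√24.08) = -1.4265.
ε = (∂Q_A/∂P_B)(P_B/Q_A) = -1.4265 × (24.08/12.900) ≈ -2.663.
ε < 0: complements.

-2.663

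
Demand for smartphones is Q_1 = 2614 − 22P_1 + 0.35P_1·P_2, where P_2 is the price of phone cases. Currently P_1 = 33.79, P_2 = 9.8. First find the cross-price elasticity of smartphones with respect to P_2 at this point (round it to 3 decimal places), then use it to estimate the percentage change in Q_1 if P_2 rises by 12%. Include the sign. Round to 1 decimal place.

0.7%

At P_1 = 33.79, P_2 = 9.8: Q_1 = 1986.520.
∂Q_1/∂P_2 = 0.35P_1 = 11.8265.
ε = (∂Q_1/∂P_2)(P_2/Q_1) = 11.8265 × 9.8/1986.520 ≈ 0.058.
%ΔQ_1 ≈ ε × %ΔP_2 = 0.058 × (12%) = 0.7%.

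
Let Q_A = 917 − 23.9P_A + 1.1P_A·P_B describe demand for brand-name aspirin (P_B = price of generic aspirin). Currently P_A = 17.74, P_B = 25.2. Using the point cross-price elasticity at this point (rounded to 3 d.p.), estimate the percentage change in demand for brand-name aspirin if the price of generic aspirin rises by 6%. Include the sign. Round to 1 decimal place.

At P_A = 17.74, P_B = 25.2: Q_A = 984.767.
∂Q_A/∂P_B = 1.1P_A = 19.5140.
ε = (∂Q_A/∂P_B)(P_B/Q_A) = 19.5140 × 25.2/984.767 ≈ 0.499.
%ΔQ_A ≈ ε × %ΔP_B = 0.499 × (6%) = 3.0%.

3.0%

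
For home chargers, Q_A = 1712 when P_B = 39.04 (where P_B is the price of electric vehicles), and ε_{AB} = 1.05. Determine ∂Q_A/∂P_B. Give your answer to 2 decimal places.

ε = (∂Q_A/∂P_B)·(P_B/Q_A) ⇒ ∂Q_A/∂P_B = ε·Q_A/P_B = 1.05 × 1712/39.04 ≈ 46.05.

46.05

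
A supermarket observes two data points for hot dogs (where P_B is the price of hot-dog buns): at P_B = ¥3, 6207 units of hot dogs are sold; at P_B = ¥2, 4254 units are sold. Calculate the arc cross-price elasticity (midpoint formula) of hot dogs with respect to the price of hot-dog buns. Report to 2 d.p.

ΔQ_A = 4254 − 6207 = -1953; ΔP_B = 2 − 3 = -1.
Midpoints: Q̄_A = 5230.5, P̄_B = 2.50.
ε = (ΔQ_A/Q̄_A)/(ΔP_B/P̄_B) = (-1953/5230.5)/(-1/2.50) ≈ 0.93.

0.93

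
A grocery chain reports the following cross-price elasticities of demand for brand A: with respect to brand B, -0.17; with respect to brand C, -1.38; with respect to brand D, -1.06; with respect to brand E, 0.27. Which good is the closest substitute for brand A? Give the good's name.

Substitutes have ε > 0. Among the positive values, 0.27 (brand E) is largest.

brand E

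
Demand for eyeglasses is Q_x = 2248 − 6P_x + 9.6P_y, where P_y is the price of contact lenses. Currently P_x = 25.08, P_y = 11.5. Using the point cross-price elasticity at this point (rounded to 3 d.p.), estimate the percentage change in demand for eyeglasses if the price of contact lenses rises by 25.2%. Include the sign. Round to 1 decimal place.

At P_x = 25.08, P_y = 11.5: Q_x = 2207.92.
∂Q_x/∂P_y = 9.6.
ε = (∂Q_x/∂P_y)(P_y/Q_x) = 9.6000 × 11.5/2207.92 ≈ 0.050.
%ΔQ_x ≈ ε × %ΔP_y = 0.050 × (25.2%) = 1.3%.

1.3%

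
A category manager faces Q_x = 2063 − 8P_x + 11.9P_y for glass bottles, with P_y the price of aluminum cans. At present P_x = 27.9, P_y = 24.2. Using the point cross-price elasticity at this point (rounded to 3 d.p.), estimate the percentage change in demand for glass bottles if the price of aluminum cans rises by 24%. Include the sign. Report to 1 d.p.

At P_x = 27.9, P_y = 24.2: Q_x = 2127.78.
∂Q_x/∂P_y = 11.9.
ε = (∂Q_x/∂P_y)(P_y/Q_x) = 11.9000 × 24.2/2127.78 ≈ 0.135.
%ΔQ_x ≈ ε × %ΔP_y = 0.135 × (24%) = 3.2%.

3.2%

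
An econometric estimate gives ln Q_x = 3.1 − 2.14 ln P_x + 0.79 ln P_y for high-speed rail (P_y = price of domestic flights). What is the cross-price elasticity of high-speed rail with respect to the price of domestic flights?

0.79

In a log-linear (constant-elasticity) demand function, the coefficient on ln P_y is the cross-price elasticity.
ε = 0.79. Positive, so high-speed rail and domestic flights are substitutes.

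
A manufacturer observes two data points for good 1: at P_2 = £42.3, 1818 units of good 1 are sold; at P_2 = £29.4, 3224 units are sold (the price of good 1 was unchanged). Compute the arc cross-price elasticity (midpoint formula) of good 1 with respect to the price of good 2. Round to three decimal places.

ΔQ_1 = 3224 − 1818 = 1406; ΔP_2 = 29.4 − 42.3 = -12.9.
Midpoints: Q̄_1 = 2521.0, P̄_2 = 35.85.
ε = (ΔQ_1/Q̄_1)/(ΔP_2/P̄_2) = (1406/2521.0)/(-12.9/35.85) ≈ -1.550.
ε < 0: good 1 and good 2 are complements.

-1.550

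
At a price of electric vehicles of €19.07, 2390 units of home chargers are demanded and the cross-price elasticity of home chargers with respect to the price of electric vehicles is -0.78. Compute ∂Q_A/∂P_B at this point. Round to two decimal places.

ε = (∂Q_A/∂P_B)·(P_B/Q_A) ⇒ ∂Q_A/∂P_B = ε·Q_A/P_B = -0.78 × 2390/19.07 ≈ -97.76.

-97.76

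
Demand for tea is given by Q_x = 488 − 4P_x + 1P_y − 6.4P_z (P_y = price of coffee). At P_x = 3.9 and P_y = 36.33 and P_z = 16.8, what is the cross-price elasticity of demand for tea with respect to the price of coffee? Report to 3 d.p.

At P_x = 3.9 and P_y = 36.33 and P_z = 16.8: Q_x = 401.21.
∂Q_x/∂P_y = 1.
ε = (∂Q_x/∂P_y)(P_y/Q_x) = 1 × (36.33/401.21) ≈ 0.091.

0.091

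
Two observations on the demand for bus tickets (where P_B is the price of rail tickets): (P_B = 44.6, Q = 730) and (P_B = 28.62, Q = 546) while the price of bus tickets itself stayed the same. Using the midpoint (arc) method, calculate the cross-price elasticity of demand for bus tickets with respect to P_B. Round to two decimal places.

0.66

ΔQ_A = 546 − 730 = -184; ΔP_B = 28.62 − 44.6 = -15.98.
Midpoints: Q̄_A = 638.0, P̄_B = 36.61.
ε = (ΔQ_A/Q̄_A)/(ΔP_B/P̄_B) = (-184/638.0)/(-15.98/36.61) ≈ 0.66.
ε > 0: bus tickets and rail tickets are substitutes.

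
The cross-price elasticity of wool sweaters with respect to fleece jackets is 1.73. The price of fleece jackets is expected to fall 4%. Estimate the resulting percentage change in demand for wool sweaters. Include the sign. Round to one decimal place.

-6.9%

%ΔQ ≈ ε × %ΔP of fleece jackets = 1.73 × (-4%) = -6.9%.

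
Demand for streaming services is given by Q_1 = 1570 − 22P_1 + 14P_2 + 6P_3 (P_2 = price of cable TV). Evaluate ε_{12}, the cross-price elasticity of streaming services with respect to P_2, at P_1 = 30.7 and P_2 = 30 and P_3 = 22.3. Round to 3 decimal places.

At P_1 = 30.7 and P_2 = 30 and P_3 = 22.3: Q_1 = 1448.4.
∂Q_1/∂P_2 = 14.
ε = (∂Q_1/∂P_2)(P_2/Q_1) = 14 × (30/1448.4) ≈ 0.290.

0.290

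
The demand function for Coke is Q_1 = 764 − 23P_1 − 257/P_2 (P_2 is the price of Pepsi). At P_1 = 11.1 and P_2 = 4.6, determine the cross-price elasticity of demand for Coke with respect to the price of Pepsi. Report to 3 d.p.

At P_1 = 11.1 and P_2 = 4.6: Q_1 = 452.830.
∂Q_1/∂P_2 = 257/P_2² = 12.1456.
ε = (∂Q_1/∂P_2)(P_2/Q_1) = 12.1456 × (4.6/452.830) ≈ 0.123.

0.123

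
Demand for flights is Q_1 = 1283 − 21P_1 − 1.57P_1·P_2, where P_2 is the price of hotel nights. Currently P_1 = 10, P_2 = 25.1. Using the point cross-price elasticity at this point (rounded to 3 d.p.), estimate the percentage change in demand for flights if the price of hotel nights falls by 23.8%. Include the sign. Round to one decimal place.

At P_1 = 10, P_2 = 25.1: Q_1 = 678.93.
∂Q_1/∂P_2 = -1.57P_1 = -15.7000.
ε = (∂Q_1/∂P_2)(P_2/Q_1) = -15.7000 × 25.1/678.93 ≈ -0.580.
%ΔQ_1 ≈ ε × %ΔP_2 = -0.580 × (-23.8%) = 13.8%.

13.8%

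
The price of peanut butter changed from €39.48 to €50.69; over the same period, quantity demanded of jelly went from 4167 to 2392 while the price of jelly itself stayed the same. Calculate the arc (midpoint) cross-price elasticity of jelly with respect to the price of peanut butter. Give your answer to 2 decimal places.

-2.18

ΔQ_A = 2392 − 4167 = -1775; ΔP_B = 50.69 − 39.48 = 11.21.
Midpoints: Q̄_A = 3279.5, P̄_B = 45.08.
ε = (ΔQ_A/Q̄_A)/(ΔP_B/P̄_B) = (-1775/3279.5)/(11.21/45.08) ≈ -2.18.
ε < 0: jelly and peanut butter are complements.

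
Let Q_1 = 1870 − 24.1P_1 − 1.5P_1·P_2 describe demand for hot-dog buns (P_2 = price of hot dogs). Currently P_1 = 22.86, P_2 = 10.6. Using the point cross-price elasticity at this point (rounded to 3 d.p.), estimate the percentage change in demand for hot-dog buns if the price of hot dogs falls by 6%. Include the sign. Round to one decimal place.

At P_1 = 22.86, P_2 = 10.6: Q_1 = 955.6.
∂Q_1/∂P_2 = -1.5P_1 = -34.2900.
ε = (∂Q_1/∂P_2)(P_2/Q_1) = -34.2900 × 10.6/955.6 ≈ -0.380.
%ΔQ_1 ≈ ε × %ΔP_2 = -0.380 × (-6%) = 2.3%.

2.3%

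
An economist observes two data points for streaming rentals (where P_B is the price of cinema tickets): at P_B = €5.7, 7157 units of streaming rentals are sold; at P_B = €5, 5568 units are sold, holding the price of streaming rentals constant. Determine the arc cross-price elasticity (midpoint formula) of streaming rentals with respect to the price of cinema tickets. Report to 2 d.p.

ΔQ_A = 5568 − 7157 = -1589; ΔP_B = 5 − 5.7 = -0.7.
Midpoints: Q̄_A = 6362.5, P̄_B = 5.35.
ε = (ΔQ_A/Q̄_A)/(ΔP_B/P̄_B) = (-1589/6362.5)/(-0.7/5.35) ≈ 1.91.
ε > 0: streaming rentals and cinema tickets are substitutes.

1.91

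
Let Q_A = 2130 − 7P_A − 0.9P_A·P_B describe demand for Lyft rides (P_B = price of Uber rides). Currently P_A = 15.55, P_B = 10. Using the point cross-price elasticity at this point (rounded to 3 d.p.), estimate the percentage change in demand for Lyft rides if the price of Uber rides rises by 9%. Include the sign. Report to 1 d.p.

-0.7%

At P_A = 15.55, P_B = 10: Q_A = 1881.2.
∂Q_A/∂P_B = -0.9P_A = -13.9950.
ε = (∂Q_A/∂P_B)(P_B/Q_A) = -13.9950 × 10/1881.2 ≈ -0.074.
%ΔQ_A ≈ ε × %ΔP_B = -0.074 × (9%) = -0.7%.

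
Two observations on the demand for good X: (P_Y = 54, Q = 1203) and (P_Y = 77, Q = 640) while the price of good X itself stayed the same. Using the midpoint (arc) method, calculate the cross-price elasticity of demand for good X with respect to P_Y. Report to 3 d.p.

ΔQ_X = 640 − 1203 = -563; ΔP_Y = 77 − 54 = 23.
Midpoints: Q̄_X = 921.5, P̄_Y = 65.50.
ε = (ΔQ_X/Q̄_X)/(ΔP_Y/P̄_Y) = (-563/921.5)/(23/65.50) ≈ -1.740.
ε < 0: good X and good Y are complements.

-1.740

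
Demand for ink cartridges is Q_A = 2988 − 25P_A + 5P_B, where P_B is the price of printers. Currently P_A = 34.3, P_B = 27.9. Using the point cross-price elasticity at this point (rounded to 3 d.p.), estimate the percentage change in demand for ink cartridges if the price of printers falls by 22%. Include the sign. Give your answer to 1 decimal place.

-1.3%

At P_A = 34.3, P_B = 27.9: Q_A = 2270.
∂Q_A/∂P_B = 5.
ε = (∂Q_A/∂P_B)(P_B/Q_A) = 5.0000 × 27.9/2270 ≈ 0.061.
%ΔQ_A ≈ ε × %ΔP_B = 0.061 × (-22%) = -1.3%.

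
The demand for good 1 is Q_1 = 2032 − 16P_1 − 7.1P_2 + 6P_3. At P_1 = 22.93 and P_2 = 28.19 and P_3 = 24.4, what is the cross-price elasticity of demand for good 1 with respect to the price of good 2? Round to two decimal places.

-0.12

At P_1 = 22.93 and P_2 = 28.19 and P_3 = 24.4: Q_1 = 1611.371.
∂Q_1/∂P_2 = -7.1.
ε = (∂Q_1/∂P_2)(P_2/Q_1) = -7.1 × (28.19/1611.371) ≈ -0.12.
Since ε < 0, good 1 and good 2 are complements.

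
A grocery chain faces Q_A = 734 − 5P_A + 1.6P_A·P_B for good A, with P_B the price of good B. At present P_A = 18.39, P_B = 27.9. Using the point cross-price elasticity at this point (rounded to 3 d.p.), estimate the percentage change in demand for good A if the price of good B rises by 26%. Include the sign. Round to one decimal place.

14.6%

At P_A = 18.39, P_B = 27.9: Q_A = 1462.980.
∂Q_A/∂P_B = 1.6P_A = 29.4240.
ε = (∂Q_A/∂P_B)(P_B/Q_A) = 29.4240 × 27.9/1462.980 ≈ 0.561.
%ΔQ_A ≈ ε × %ΔP_B = 0.561 × (26%) = 14.6%.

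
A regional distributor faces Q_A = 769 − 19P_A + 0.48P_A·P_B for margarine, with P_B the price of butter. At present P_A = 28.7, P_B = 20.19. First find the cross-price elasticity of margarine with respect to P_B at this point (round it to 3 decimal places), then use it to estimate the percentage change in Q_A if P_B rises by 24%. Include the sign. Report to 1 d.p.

13.3%

At P_A = 28.7, P_B = 20.19: Q_A = 501.837.
∂Q_A/∂P_B = 0.48P_A = 13.7760.
ε = (∂Q_A/∂P_B)(P_B/Q_A) = 13.7760 × 20.19/501.837 ≈ 0.554.
%ΔQ_A ≈ ε × %ΔP_B = 0.554 × (24%) = 13.3%.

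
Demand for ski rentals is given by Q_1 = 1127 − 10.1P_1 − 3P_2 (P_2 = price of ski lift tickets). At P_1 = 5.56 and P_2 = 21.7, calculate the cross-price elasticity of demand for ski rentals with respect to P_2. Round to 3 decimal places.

-0.065

At P_1 = 5.56 and P_2 = 21.7: Q_1 = 1005.744.
∂Q_1/∂P_2 = -3.
ε = (∂Q_1/∂P_2)(P_2/Q_1) = -3 × (21.7/1005.744) ≈ -0.065.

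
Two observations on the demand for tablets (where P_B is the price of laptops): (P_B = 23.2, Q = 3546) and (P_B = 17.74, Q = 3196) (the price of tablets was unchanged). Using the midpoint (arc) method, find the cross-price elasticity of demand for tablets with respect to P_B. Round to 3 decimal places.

ΔQ_A = 3196 − 3546 = -350; ΔP_B = 17.74 − 23.2 = -5.46.
Midpoints: Q̄_A = 3371.0, P̄_B = 20.47.
ε = (ΔQ_A/Q̄_A)/(ΔP_B/P̄_B) = (-350/3371.0)/(-5.46/20.47) ≈ 0.389.
ε > 0: tablets and laptops are substitutes.

0.389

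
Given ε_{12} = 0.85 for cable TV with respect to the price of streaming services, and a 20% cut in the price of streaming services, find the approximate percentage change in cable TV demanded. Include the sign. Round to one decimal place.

%ΔQ ≈ ε × %ΔP of streaming services = 0.85 × (-20%) = -17.0%.

-17.0%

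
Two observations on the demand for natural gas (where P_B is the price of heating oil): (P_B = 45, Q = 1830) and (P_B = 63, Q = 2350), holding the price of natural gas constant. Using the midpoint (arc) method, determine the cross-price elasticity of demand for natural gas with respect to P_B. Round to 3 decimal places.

ΔQ_A = 2350 − 1830 = 520; ΔP_B = 63 − 45 = 18.
Midpoints: Q̄_A = 2090.0, P̄_B = 54.00.
ε = (ΔQ_A/Q̄_A)/(ΔP_B/P̄_B) = (520/2090.0)/(18/54.00) ≈ 0.746.
ε > 0: natural gas and heating oil are substitutes.

0.746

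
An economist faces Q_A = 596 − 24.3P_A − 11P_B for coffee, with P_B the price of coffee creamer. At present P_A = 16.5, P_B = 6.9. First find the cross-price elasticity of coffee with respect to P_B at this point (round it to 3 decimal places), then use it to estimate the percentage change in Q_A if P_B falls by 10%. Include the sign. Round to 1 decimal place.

6.4%

At P_A = 16.5, P_B = 6.9: Q_A = 119.15.
∂Q_A/∂P_B = -11.
ε = (∂Q_A/∂P_B)(P_B/Q_A) = -11.0000 × 6.9/119.15 ≈ -0.637.
%ΔQ_A ≈ ε × %ΔP_B = -0.637 × (-10%) = 6.4%.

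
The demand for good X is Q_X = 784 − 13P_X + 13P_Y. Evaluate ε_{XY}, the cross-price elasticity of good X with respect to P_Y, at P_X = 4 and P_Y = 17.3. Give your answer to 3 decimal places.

0.235

At P_X = 4 and P_Y = 17.3: Q_X = 956.9.
∂Q_X/∂P_Y = 13.
ε = (∂Q_X/∂P_Y)(P_Y/Q_X) = 13 × (17.3/956.9) ≈ 0.235.
Since ε > 0, good X and good Y are substitutes.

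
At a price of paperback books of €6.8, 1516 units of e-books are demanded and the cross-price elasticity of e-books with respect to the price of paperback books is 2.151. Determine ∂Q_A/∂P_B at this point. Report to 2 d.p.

479.55

ε = (∂Q_A/∂P_B)·(P_B/Q_A) ⇒ ∂Q_A/∂P_B = ε·Q_A/P_B = 2.151 × 1516/6.8 ≈ 479.55.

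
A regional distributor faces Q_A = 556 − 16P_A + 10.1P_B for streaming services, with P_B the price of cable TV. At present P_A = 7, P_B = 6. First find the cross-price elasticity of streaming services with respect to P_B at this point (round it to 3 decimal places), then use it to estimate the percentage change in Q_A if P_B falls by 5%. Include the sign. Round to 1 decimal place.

At P_A = 7, P_B = 6: Q_A = 504.6.
∂Q_A/∂P_B = 10.1.
ε = (∂Q_A/∂P_B)(P_B/Q_A) = 10.1000 × 6/504.6 ≈ 0.120.
%ΔQ_A ≈ ε × %ΔP_B = 0.120 × (-5%) = -0.6%.

-0.6%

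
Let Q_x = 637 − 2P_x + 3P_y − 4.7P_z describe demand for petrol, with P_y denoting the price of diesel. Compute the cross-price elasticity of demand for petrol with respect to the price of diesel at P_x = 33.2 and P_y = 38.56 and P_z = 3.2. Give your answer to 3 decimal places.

0.172

At P_x = 33.2 and P_y = 38.56 and P_z = 3.2: Q_x = 671.24.
∂Q_x/∂P_y = 3.
ε = (∂Q_x/∂P_y)(P_y/Q_x) = 3 × (38.56/671.24) ≈ 0.172.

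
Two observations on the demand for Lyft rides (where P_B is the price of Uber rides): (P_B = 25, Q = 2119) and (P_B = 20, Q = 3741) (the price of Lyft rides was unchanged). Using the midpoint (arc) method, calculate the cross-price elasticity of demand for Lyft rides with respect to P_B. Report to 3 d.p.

-2.491

ΔQ_A = 3741 − 2119 = 1622; ΔP_B = 20 − 25 = -5.
Midpoints: Q̄_A = 2930.0, P̄_B = 22.50.
ε = (ΔQ_A/Q̄_A)/(ΔP_B/P̄_B) = (1622/2930.0)/(-5/22.50) ≈ -2.491.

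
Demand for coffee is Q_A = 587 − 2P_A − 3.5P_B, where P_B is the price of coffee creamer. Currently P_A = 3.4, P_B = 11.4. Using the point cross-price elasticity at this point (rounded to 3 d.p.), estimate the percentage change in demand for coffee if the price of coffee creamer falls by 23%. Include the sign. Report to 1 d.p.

1.7%

At P_A = 3.4, P_B = 11.4: Q_A = 540.3.
∂Q_A/∂P_B = -3.5.
ε = (∂Q_A/∂P_B)(P_B/Q_A) = -3.5000 × 11.4/540.3 ≈ -0.074.
%ΔQ_A ≈ ε × %ΔP_B = -0.074 × (-23%) = 1.7%.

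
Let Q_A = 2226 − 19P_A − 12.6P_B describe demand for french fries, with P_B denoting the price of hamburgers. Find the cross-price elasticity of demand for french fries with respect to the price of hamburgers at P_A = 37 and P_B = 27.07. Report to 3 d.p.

-0.289

At P_A = 37 and P_B = 27.07: Q_A = 1181.918.
∂Q_A/∂P_B = -12.6.
ε = (∂Q_A/∂P_B)(P_B/Q_A) = -12.6 × (27.07/1181.918) ≈ -0.289.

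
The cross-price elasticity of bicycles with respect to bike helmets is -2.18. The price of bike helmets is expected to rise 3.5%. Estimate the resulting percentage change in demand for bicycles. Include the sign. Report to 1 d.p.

-7.6%

%ΔQ ≈ ε × %ΔP of bike helmets = -2.18 × (3.5%) = -7.6%.
Demand for bicycles falls by about 7.6%.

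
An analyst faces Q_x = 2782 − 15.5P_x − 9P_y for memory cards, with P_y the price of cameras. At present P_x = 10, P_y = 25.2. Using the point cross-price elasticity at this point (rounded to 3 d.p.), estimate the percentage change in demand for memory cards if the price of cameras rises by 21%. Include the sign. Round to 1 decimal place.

At P_x = 10, P_y = 25.2: Q_x = 2400.2.
∂Q_x/∂P_y = -9.
ε = (∂Q_x/∂P_y)(P_y/Q_x) = -9.0000 × 25.2/2400.2 ≈ -0.094.
%ΔQ_x ≈ ε × %ΔP_y = -0.094 × (21%) = -2.0%.

-2.0%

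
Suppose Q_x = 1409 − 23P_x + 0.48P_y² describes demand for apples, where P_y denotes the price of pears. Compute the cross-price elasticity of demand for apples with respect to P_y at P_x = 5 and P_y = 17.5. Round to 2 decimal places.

0.20

At P_x = 5 and P_y = 17.5: Q_x = 1441.
∂Q_x/∂P_y = 0.96P_y = 0.96(17.5) = 16.8000.
ε = (∂Q_x/∂P_y)(P_y/Q_x) = 16.8000 × (17.5/1441) ≈ 0.20.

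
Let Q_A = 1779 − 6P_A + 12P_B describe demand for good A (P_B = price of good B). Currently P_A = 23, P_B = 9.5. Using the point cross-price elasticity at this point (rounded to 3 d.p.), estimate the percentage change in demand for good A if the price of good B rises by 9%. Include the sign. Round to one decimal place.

0.6%

At P_A = 23, P_B = 9.5: Q_A = 1755.
∂Q_A/∂P_B = 12.
ε = (∂Q_A/∂P_B)(P_B/Q_A) = 12.0000 × 9.5/1755 ≈ 0.065.
%ΔQ_A ≈ ε × %ΔP_B = 0.065 × (9%) = 0.6%.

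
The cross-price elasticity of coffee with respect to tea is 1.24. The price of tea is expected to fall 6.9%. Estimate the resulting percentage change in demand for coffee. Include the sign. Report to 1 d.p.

-8.6%

%ΔQ ≈ ε × %ΔP of tea = 1.24 × (-6.9%) = -8.6%.
Demand for coffee falls by about 8.6%.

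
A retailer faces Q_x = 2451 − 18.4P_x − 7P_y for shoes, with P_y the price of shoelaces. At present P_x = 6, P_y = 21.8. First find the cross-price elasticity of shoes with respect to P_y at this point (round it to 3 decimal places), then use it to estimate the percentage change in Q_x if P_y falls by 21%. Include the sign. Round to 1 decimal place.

1.5%

At P_x = 6, P_y = 21.8: Q_x = 2188.
∂Q_x/∂P_y = -7.
ε = (∂Q_x/∂P_y)(P_y/Q_x) = -7.0000 × 21.8/2188 ≈ -0.070.
%ΔQ_x ≈ ε × %ΔP_y = -0.070 × (-21%) = 1.5%.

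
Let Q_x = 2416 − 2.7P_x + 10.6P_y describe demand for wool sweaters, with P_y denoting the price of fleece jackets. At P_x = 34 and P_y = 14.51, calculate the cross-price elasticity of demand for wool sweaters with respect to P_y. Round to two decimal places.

At P_x = 34 and P_y = 14.51: Q_x = 2478.006.
∂Q_x/∂P_y = 10.6.
ε = (∂Q_x/∂P_y)(P_y/Q_x) = 10.6 × (14.51/2478.006) ≈ 0.06.

0.06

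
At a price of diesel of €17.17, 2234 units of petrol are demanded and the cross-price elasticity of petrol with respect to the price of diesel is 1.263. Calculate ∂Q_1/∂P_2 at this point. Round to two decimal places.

164.33

ε = (∂Q_1/∂P_2)·(P_2/Q_1) ⇒ ∂Q_1/∂P_2 = ε·Q_1/P_2 = 1.263 × 2234/17.17 ≈ 164.33.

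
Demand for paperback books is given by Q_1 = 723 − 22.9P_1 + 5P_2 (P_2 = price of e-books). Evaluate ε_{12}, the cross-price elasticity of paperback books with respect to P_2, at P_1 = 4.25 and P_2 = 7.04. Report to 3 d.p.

0.053

At P_1 = 4.25 and P_2 = 7.04: Q_1 = 660.875.
∂Q_1/∂P_2 = 5.
ε = (∂Q_1/∂P_2)(P_2/Q_1) = 5 × (7.04/660.875) ≈ 0.053.
Since ε > 0, paperback books and e-books are substitutes.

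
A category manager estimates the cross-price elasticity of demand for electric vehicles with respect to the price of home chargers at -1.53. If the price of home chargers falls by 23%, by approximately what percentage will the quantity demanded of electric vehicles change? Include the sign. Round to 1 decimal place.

%ΔQ ≈ ε × %ΔP of home chargers = -1.53 × (-23%) = 35.2%.
Demand for electric vehicles rises by about 35.2%.

35.2%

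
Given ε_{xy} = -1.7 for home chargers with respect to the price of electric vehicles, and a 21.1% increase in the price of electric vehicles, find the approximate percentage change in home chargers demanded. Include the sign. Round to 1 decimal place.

%ΔQ ≈ ε × %ΔP of electric vehicles = -1.7 × (21.1%) = -35.9%.
Demand for home chargers falls by about 35.9%.

-35.9%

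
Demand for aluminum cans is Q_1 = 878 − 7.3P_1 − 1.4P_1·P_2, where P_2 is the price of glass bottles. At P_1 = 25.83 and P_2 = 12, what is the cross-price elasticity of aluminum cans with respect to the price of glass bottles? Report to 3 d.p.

-1.698

At P_1 = 25.83 and P_2 = 12: Q_1 = 255.497.
∂Q_1/∂P_2 = -1.4P_1 = -1.4(25.83) = -36.1620.
ε = (∂Q_1/∂P_2)(P_2/Q_1) = -36.1620 × (12/255.497) ≈ -1.698.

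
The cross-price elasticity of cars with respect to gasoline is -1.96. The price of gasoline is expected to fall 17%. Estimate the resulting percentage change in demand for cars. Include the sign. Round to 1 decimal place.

33.3%

%ΔQ ≈ ε × %ΔP of gasoline = -1.96 × (-17%) = 33.3%.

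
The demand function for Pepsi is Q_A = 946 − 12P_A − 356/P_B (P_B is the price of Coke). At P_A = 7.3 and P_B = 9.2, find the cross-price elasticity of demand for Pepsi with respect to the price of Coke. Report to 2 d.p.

0.05

At P_A = 7.3 and P_B = 9.2: Q_A = 819.704.
∂Q_A/∂P_B = 356/P_B² = 4.2060.
ε = (∂Q_A/∂P_B)(P_B/Q_A) = 4.2060 × (9.2/819.704) ≈ 0.05.
ε > 0: substitutes.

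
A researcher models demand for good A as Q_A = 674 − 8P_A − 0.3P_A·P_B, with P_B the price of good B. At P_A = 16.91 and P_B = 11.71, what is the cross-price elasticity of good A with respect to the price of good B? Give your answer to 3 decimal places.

At P_A = 16.91 and P_B = 11.71: Q_A = 479.315.
∂Q_A/∂P_B = -0.3P_A = -0.3(16.91) = -5.0730.
ε = (∂Q_A/∂P_B)(P_B/Q_A) = -5.0730 × (11.71/479.315) ≈ -0.124.
ε < 0: complements.

-0.124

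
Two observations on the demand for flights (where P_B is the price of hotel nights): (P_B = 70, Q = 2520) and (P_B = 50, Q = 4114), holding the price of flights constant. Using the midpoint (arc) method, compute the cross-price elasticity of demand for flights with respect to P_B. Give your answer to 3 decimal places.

-1.442

ΔQ_A = 4114 − 2520 = 1594; ΔP_B = 50 − 70 = -20.
Midpoints: Q̄_A = 3317.0, P̄_B = 60.00.
ε = (ΔQ_A/Q̄_A)/(ΔP_B/P̄_B) = (1594/3317.0)/(-20/60.00) ≈ -1.442.
ε < 0: flights and hotel nights are complements.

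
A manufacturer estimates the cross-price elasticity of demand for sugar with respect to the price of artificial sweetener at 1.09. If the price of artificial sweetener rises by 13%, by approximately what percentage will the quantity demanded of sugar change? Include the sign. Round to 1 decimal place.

%ΔQ ≈ ε × %ΔP of artificial sweetener = 1.09 × (13%) = 14.2%.
Demand for sugar rises by about 14.2%.

14.2%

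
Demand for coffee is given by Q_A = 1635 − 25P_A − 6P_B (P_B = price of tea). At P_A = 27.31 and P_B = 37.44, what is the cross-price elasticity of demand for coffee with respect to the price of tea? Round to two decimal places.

At P_A = 27.31 and P_B = 37.44: Q_A = 727.61.
∂Q_A/∂P_B = -6.
ε = (∂Q_A/∂P_B)(P_B/Q_A) = -6 × (37.44/727.61) ≈ -0.31.
Since ε < 0, coffee and tea are complements.

-0.31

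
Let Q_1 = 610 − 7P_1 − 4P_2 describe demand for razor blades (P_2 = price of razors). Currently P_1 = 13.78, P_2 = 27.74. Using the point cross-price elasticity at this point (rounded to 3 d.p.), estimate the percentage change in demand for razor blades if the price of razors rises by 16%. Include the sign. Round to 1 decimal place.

-4.4%

At P_1 = 13.78, P_2 = 27.74: Q_1 = 402.58.
∂Q_1/∂P_2 = -4.
ε = (∂Q_1/∂P_2)(P_2/Q_1) = -4.0000 × 27.74/402.58 ≈ -0.276.
%ΔQ_1 ≈ ε × %ΔP_2 = -0.276 × (16%) = -4.4%.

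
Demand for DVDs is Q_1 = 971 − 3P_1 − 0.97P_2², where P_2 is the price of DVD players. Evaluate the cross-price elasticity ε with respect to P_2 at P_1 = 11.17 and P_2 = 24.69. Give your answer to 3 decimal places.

At P_1 = 11.17 and P_2 = 24.69: Q_1 = 346.182.
∂Q_1/∂P_2 = -1.94P_2 = -1.94(24.69) = -47.8986.
ε = (∂Q_1/∂P_2)(P_2/Q_1) = -47.8986 × (24.69/346.182) ≈ -3.416.
ε < 0: complements.

-3.416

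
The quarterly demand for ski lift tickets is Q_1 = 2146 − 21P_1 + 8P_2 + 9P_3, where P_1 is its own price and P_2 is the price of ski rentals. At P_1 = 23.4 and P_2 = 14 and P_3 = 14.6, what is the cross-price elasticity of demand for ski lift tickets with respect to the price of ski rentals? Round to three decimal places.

0.059

At P_1 = 23.4 and P_2 = 14 and P_3 = 14.6: Q_1 = 1898.
∂Q_1/∂P_2 = 8.
ε = (∂Q_1/∂P_2)(P_2/Q_1) = 8 × (14/1898) ≈ 0.059.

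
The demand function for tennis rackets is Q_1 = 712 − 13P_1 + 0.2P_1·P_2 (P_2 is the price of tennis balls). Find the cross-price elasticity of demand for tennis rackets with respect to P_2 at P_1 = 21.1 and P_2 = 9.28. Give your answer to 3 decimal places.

0.082

At P_1 = 21.1 and P_2 = 9.28: Q_1 = 476.862.
∂Q_1/∂P_2 = 0.2P_1 = 0.2(21.1) = 4.2200.
ε = (∂Q_1/∂P_2)(P_2/Q_1) = 4.2200 × (9.28/476.862) ≈ 0.082.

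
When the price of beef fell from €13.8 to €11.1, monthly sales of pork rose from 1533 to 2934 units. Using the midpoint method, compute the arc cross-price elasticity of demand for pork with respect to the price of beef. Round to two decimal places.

-2.89

ΔQ_A = 2934 − 1533 = 1401; ΔP_B = 11.1 − 13.8 = -2.7.
Midpoints: Q̄_A = 2233.5, P̄_B = 12.45.
ε = (ΔQ_A/Q̄_A)/(ΔP_B/P̄_B) = (1401/2233.5)/(-2.7/12.45) ≈ -2.89.
ε < 0: pork and beef are complements.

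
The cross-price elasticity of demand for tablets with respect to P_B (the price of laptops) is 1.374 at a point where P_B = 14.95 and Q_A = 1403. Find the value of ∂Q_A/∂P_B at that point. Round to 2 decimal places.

ε = (∂Q_A/∂P_B)·(P_B/Q_A) ⇒ ∂Q_A/∂P_B = ε·Q_A/P_B = 1.374 × 1403/14.95 ≈ 128.94.

128.94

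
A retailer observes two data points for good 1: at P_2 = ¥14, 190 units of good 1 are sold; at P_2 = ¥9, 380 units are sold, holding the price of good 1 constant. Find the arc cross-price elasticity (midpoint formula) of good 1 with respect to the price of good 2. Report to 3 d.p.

ΔQ_1 = 380 − 190 = 190; ΔP_2 = 9 − 14 = -5.
Midpoints: Q̄_1 = 285.0, P̄_2 = 11.50.
ε = (ΔQ_1/Q̄_1)/(ΔP_2/P̄_2) = (190/285.0)/(-5/11.50) ≈ -1.533.
ε < 0: good 1 and good 2 are complements.

-1.533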